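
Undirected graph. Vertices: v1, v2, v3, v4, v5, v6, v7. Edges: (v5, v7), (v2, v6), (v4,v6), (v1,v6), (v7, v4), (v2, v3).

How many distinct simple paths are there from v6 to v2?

1

v6–v2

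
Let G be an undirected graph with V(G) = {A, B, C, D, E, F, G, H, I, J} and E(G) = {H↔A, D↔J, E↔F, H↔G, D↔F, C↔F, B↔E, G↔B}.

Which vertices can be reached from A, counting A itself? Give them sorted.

Start at A.
Its neighbours: H.
Then their neighbours: G.
Then next layer: B.
Then next layer: E.
Then next layer: F.
Then next layer: C, D.
Then next layer: J.
Nothing further is reachable.

A, B, C, D, E, F, G, H, J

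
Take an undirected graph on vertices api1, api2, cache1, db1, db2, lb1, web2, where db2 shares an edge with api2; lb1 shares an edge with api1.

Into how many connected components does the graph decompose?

From api1: component {api1, lb1}.
From api2: component {api2, db2}.
From cache1: component {cache1}.
From db1: component {db1}.
From web2: component {web2}.
That's 5 components.

5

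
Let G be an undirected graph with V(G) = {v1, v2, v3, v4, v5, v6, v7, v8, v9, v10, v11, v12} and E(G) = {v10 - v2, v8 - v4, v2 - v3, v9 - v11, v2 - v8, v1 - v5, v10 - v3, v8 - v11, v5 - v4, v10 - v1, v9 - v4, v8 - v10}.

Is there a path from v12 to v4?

v12 has no edges, so nothing is reachable from it.

No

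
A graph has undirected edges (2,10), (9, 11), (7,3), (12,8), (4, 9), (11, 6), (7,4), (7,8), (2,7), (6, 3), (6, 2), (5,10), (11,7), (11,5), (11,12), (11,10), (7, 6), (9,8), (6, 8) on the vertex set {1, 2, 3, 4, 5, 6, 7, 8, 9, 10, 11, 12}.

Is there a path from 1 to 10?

No

1 has no edges, so nothing is reachable from it.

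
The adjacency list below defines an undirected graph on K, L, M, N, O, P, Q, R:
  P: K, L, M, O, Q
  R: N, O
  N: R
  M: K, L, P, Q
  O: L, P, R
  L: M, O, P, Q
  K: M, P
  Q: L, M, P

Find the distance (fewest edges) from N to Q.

Distance 0: N.
Distance 1: R.
Distance 2: O.
Distance 3: L, P.
Distance 4: K, M, Q — contains Q.

4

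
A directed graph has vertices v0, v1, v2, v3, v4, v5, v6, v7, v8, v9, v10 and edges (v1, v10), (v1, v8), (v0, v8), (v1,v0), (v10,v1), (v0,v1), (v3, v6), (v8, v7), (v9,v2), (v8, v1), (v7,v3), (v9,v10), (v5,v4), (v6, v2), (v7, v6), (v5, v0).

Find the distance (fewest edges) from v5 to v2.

5

Distance 0: v5.
Distance 1: v0, v4.
Distance 2: v1, v8.
Distance 3: v7, v10.
Distance 4: v3, v6.
Distance 5: v2 — contains v2.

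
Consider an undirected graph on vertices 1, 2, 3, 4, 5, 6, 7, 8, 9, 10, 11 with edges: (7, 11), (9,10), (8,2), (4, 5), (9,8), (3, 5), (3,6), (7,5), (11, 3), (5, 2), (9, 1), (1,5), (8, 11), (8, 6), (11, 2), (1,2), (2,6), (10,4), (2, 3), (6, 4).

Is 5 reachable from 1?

Explore from 1.
Distance 1: reach 2, 5, 9.
Found 5.

Yes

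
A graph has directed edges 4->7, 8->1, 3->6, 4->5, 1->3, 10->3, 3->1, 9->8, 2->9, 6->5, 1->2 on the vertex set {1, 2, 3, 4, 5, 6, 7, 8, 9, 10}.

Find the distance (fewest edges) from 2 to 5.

Distance 0: 2.
Distance 1: 9.
Distance 2: 8.
Distance 3: 1.
Distance 4: 3.
Distance 5: 6.
Distance 6: 5 — contains 5.

6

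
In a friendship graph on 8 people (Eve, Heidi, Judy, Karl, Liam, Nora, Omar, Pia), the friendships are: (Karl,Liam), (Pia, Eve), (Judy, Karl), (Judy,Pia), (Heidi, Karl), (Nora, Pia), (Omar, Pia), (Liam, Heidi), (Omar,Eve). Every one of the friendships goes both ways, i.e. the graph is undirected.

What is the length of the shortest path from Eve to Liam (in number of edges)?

Distance 0: Eve.
Distance 1: Omar, Pia.
Distance 2: Judy, Nora.
Distance 3: Karl.
Distance 4: Heidi, Liam — contains Liam.

4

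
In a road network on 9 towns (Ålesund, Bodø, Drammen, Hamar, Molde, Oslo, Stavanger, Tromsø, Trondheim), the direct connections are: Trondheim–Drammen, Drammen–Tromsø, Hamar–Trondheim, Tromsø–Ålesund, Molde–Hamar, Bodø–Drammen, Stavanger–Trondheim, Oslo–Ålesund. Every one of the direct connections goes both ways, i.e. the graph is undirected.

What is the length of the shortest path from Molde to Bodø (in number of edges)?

Distance 0: Molde.
Distance 1: Hamar.
Distance 2: Trondheim.
Distance 3: Drammen, Stavanger.
Distance 4: Bodø, Tromsø — contains Bodø.

4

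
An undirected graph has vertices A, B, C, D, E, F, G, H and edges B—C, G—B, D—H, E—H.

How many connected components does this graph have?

4

From A: component {A}.
From B: component {B, C, G}.
From D: component {D, E, H}.
From F: component {F}.
That's 4 components.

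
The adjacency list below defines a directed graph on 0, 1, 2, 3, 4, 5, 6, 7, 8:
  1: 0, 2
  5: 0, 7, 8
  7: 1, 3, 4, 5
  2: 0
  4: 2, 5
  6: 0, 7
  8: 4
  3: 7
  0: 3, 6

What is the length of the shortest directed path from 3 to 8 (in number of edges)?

Distance 0: 3.
Distance 1: 7.
Distance 2: 1, 4, 5.
Distance 3: 0, 2, 8 — contains 8.

3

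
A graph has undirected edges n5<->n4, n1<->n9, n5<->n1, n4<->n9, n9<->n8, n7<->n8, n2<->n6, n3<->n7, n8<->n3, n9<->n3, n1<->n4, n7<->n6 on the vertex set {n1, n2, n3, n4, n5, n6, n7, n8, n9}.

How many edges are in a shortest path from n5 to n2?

Distance 0: n5.
Distance 1: n1, n4.
Distance 2: n9.
Distance 3: n3, n8.
Distance 4: n7.
Distance 5: n6.
Distance 6: n2 — contains n2.

6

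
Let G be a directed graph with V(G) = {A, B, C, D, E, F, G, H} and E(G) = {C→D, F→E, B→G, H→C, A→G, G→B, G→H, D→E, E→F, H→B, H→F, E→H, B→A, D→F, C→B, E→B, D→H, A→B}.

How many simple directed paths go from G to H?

G→H

1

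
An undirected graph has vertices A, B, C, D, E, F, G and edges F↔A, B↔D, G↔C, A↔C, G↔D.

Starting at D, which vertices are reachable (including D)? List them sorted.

A, B, C, D, F, G

Start at D.
Its neighbours: B, G.
Then their neighbours: C.
Then next layer: A.
Then next layer: F.
Nothing further is reachable.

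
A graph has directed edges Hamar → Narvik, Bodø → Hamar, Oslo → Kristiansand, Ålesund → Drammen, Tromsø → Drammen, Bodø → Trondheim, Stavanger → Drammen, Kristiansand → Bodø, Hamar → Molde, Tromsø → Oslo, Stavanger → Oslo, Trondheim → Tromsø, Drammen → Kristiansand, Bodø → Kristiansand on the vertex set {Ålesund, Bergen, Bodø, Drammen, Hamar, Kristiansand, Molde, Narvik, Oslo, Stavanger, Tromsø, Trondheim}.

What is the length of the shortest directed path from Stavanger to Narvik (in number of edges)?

Distance 0: Stavanger.
Distance 1: Drammen, Oslo.
Distance 2: Kristiansand.
Distance 3: Bodø.
Distance 4: Hamar, Trondheim.
Distance 5: Molde, Narvik, Tromsø — contains Narvik.

5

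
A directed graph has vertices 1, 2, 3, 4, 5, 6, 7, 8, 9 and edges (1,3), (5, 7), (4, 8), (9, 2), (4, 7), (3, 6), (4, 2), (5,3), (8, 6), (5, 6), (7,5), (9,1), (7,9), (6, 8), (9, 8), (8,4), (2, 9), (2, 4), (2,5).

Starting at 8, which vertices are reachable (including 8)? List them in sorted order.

Start at 8.
Its neighbours: 4, 6.
Then their neighbours: 2, 7.
Then next layer: 5, 9.
Then next layer: 1, 3.
Every vertex is now reached.

1, 2, 3, 4, 5, 6, 7, 8, 9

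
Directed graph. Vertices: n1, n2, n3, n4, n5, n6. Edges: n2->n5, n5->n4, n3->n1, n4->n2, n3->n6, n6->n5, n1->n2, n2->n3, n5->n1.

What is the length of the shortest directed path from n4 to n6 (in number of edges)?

Distance 0: n4.
Distance 1: n2.
Distance 2: n3, n5.
Distance 3: n1, n6 — contains n6.

3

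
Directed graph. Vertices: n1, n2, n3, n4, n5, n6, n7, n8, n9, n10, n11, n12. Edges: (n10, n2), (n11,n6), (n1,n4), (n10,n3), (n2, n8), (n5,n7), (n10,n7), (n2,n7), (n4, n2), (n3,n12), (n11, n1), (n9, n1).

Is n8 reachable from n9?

Explore from n9.
Distance 1: reach n1.
Distance 2: reach n4.
Distance 3: reach n2.
Distance 4: reach n7, n8.
Found n8.

Yes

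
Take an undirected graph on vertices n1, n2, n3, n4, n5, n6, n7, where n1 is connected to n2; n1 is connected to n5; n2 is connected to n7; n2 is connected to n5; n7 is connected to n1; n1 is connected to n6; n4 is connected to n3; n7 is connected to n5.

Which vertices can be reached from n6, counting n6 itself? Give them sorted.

n1, n2, n5, n6, n7

Start at n6.
Its neighbours: n1.
Then their neighbours: n2, n5, n7.
Nothing further is reachable.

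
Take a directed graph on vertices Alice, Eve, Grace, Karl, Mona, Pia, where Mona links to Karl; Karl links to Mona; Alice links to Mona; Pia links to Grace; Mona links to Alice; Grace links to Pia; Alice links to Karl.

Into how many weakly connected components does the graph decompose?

From Alice: component {Alice, Karl, Mona}.
From Eve: component {Eve}.
From Grace: component {Grace, Pia}.
That's 3 components.

3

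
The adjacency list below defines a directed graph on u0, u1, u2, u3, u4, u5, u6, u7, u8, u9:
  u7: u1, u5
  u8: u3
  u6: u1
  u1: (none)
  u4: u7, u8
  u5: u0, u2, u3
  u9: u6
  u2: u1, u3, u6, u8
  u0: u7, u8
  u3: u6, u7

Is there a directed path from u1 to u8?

u1 has no outgoing edges, so nothing is reachable from it.

No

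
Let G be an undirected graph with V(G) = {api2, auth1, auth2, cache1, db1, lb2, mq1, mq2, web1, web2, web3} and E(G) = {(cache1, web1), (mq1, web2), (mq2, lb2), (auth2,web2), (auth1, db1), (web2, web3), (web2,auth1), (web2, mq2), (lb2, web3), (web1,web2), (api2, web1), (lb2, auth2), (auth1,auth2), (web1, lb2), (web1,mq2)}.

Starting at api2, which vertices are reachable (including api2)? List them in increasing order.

Start at api2.
Its neighbours: web1.
Then their neighbours: cache1, lb2, mq2, web2.
Then next layer: auth1, auth2, mq1, web3.
Then next layer: db1.
Every vertex is now reached.

api2, auth1, auth2, cache1, db1, lb2, mq1, mq2, web1, web2, web3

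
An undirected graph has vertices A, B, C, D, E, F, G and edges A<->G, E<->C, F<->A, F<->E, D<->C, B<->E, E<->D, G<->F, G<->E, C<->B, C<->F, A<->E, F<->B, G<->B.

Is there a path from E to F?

Yes

Explore from E.
Distance 1: reach A, B, C, D, F, G.
Found F.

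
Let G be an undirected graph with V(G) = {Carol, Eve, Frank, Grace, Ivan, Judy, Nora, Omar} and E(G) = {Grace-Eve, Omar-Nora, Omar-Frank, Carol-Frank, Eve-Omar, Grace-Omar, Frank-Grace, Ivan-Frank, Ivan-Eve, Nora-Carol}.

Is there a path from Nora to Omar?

Yes

Explore from Nora.
Distance 1: reach Carol, Omar.
Found Omar.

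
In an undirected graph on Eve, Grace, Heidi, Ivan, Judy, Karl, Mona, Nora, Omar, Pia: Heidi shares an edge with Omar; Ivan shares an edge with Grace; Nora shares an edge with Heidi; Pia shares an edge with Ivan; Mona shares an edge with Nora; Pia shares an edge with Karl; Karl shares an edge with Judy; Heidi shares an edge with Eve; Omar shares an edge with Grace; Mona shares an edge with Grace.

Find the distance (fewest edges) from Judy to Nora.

6

Distance 0: Judy.
Distance 1: Karl.
Distance 2: Pia.
Distance 3: Ivan.
Distance 4: Grace.
Distance 5: Mona, Omar.
Distance 6: Heidi, Nora — contains Nora.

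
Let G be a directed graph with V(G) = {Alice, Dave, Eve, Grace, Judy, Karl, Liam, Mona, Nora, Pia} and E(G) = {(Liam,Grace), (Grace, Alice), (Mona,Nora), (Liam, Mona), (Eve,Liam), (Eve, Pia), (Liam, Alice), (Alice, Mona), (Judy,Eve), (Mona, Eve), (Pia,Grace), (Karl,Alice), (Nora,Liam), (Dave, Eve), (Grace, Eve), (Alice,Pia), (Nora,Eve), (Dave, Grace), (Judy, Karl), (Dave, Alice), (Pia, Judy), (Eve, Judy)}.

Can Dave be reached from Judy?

Explore from Judy.
Distance 1: reach Eve, Karl.
Distance 2: reach Alice, Liam, Pia.
Distance 3: reach Grace, Mona.
Distance 4: reach Nora.
The search from Judy is exhausted; no directed path reaches Dave.

No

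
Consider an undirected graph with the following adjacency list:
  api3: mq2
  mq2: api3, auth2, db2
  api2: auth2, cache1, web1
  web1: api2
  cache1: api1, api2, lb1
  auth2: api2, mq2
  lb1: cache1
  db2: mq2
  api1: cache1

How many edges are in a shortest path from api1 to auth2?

Distance 0: api1.
Distance 1: cache1.
Distance 2: api2, lb1.
Distance 3: auth2, web1 — contains auth2.

3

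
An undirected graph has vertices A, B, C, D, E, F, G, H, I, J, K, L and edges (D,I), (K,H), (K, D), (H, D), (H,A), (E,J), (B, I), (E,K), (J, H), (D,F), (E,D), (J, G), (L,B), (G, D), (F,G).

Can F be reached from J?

Explore from J.
Distance 1: reach E, G, H.
Distance 2: reach A, D, F, K.
Found F.

Yes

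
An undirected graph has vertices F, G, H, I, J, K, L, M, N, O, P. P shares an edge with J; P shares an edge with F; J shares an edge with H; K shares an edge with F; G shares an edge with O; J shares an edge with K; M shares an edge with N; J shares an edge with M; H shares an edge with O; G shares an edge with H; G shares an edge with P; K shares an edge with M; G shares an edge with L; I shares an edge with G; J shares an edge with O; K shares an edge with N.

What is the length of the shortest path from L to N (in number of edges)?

Distance 0: L.
Distance 1: G.
Distance 2: H, I, O, P.
Distance 3: F, J.
Distance 4: K, M.
Distance 5: N — contains N.

5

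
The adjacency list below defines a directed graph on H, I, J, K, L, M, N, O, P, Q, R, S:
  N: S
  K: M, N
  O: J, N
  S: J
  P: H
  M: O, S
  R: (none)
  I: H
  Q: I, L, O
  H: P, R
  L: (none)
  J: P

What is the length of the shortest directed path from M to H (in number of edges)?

4

Distance 0: M.
Distance 1: O, S.
Distance 2: J, N.
Distance 3: P.
Distance 4: H — contains H.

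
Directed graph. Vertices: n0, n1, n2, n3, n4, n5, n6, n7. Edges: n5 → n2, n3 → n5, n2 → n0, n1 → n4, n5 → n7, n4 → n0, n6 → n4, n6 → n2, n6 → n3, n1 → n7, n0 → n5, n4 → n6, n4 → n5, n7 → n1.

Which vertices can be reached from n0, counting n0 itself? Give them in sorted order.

Start at n0.
Its neighbours: n5.
Then their neighbours: n2, n7.
Then next layer: n1.
Then next layer: n4.
Then next layer: n6.
Then next layer: n3.
Every vertex is now reached.

n0, n1, n2, n3, n4, n5, n6, n7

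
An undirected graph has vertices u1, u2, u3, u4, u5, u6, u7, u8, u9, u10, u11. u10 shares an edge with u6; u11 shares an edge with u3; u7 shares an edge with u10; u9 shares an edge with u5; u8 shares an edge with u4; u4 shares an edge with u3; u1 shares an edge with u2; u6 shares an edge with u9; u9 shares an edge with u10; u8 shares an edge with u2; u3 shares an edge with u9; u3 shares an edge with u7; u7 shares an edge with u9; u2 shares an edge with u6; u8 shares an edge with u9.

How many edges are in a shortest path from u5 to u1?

4

Distance 0: u5.
Distance 1: u9.
Distance 2: u3, u6, u7, u8, u10.
Distance 3: u2, u4, u11.
Distance 4: u1 — contains u1.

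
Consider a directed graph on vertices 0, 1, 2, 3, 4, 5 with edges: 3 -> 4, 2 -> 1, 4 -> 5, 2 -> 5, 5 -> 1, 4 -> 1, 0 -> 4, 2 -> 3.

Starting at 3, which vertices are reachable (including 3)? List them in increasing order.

1, 3, 4, 5

Start at 3.
Its neighbours: 4.
Then their neighbours: 1, 5.
Nothing further is reachable.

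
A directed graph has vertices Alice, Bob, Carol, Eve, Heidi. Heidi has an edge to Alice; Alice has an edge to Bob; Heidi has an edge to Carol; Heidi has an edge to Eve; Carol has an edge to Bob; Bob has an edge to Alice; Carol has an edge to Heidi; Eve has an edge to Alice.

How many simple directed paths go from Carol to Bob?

3

Carol→Bob
Carol→Heidi→Alice→Bob
Carol→Heidi→Eve→Alice→Bob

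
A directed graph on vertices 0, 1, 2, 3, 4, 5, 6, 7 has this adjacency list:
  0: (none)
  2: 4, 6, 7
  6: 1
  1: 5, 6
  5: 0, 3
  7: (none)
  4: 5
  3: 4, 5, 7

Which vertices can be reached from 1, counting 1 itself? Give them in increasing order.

0, 1, 3, 4, 5, 6, 7

Start at 1.
Its neighbours: 5, 6.
Then their neighbours: 0, 3.
Then next layer: 4, 7.
Nothing further is reachable.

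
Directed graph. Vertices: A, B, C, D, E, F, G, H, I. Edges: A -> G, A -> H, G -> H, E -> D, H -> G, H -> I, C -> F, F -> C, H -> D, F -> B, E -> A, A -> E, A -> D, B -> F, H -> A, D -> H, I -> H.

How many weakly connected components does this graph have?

2

From A: component {A, D, E, G, H, I}.
From B: component {B, C, F}.
That's 2 components.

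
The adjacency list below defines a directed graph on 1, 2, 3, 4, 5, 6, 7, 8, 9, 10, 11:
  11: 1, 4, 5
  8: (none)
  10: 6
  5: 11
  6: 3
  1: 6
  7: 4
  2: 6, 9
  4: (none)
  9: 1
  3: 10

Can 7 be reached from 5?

No

Explore from 5.
Distance 1: reach 11.
Distance 2: reach 1, 4.
Distance 3: reach 6.
Distance 4: reach 3.
Distance 5: reach 10.
The search from 5 is exhausted; no directed path reaches 7.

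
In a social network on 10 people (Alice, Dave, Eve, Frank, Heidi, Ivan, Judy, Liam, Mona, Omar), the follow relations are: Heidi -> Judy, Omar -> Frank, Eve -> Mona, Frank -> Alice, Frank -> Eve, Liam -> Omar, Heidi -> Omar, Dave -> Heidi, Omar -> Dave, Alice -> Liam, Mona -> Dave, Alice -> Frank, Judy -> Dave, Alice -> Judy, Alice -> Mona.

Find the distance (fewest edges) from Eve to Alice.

Distance 0: Eve.
Distance 1: Mona.
Distance 2: Dave.
Distance 3: Heidi.
Distance 4: Judy, Omar.
Distance 5: Frank.
Distance 6: Alice — contains Alice.

6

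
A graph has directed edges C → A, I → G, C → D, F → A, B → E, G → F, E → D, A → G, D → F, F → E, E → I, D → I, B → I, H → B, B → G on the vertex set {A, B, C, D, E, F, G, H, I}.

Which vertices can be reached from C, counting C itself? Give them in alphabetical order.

Start at C.
Its neighbours: A, D.
Then their neighbours: F, G, I.
Then next layer: E.
Nothing further is reachable.

A, C, D, E, F, G, I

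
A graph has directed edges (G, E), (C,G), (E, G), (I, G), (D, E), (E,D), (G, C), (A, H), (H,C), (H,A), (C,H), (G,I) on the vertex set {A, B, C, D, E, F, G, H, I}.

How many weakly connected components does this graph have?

From A: component {A, C, D, E, G, H, I}.
From B: component {B}.
From F: component {F}.
That's 3 components.

3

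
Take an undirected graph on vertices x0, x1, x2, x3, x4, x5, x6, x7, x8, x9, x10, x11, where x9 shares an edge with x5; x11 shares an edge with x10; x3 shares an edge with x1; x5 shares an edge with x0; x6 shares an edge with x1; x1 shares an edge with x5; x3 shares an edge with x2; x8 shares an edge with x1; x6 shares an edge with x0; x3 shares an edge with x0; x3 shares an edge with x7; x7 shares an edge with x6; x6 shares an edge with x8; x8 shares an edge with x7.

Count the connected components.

3

From x0: component {x0, x1, x2, x3, x5, x6, x7, x8, x9}.
From x4: component {x4}.
From x10: component {x10, x11}.
That's 3 components.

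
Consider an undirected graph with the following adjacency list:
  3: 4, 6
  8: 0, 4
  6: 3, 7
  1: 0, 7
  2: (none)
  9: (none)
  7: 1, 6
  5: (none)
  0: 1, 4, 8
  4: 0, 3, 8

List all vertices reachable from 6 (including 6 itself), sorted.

0, 1, 3, 4, 6, 7, 8

Start at 6.
Its neighbours: 3, 7.
Then their neighbours: 1, 4.
Then next layer: 0, 8.
Nothing further is reachable.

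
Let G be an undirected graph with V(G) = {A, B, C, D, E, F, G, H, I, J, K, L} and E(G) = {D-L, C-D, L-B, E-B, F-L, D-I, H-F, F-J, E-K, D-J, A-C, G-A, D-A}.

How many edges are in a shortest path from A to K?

Distance 0: A.
Distance 1: C, D, G.
Distance 2: I, J, L.
Distance 3: B, F.
Distance 4: E, H.
Distance 5: K — contains K.

5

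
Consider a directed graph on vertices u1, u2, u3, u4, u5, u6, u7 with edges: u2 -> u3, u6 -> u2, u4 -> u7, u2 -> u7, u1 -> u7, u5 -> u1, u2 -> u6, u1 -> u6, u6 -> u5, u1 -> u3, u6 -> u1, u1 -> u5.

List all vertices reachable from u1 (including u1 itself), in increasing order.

u1, u2, u3, u5, u6, u7

Start at u1.
Its neighbours: u3, u5, u6, u7.
Then their neighbours: u2.
Nothing further is reachable.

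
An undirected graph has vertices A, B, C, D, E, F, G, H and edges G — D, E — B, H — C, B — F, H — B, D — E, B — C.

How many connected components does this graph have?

2

From A: component {A}.
From B: component {B, C, D, E, F, G, H}.
That's 2 components.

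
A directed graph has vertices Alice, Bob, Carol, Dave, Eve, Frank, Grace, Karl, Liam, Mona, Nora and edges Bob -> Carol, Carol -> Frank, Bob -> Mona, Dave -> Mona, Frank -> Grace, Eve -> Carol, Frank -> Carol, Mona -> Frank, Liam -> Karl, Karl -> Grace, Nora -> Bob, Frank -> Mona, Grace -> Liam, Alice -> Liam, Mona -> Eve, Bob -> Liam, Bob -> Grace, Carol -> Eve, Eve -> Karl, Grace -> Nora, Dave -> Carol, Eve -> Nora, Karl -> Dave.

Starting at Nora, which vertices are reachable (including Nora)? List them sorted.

Bob, Carol, Dave, Eve, Frank, Grace, Karl, Liam, Mona, Nora

Start at Nora.
Its neighbours: Bob.
Then their neighbours: Carol, Grace, Liam, Mona.
Then next layer: Eve, Frank, Karl.
Then next layer: Dave.
Nothing further is reachable.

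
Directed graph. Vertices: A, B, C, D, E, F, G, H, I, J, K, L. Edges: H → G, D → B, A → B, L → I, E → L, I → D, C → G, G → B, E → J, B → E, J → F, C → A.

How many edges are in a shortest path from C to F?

Distance 0: C.
Distance 1: A, G.
Distance 2: B.
Distance 3: E.
Distance 4: J, L.
Distance 5: F, I — contains F.

5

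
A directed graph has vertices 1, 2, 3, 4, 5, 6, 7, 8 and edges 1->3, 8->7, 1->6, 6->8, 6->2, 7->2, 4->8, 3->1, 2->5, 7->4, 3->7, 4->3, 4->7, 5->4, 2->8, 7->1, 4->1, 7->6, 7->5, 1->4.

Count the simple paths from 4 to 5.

4→1→3→7→2→5
4→1→3→7→5
4→1→3→7→6→2→5
4→1→6→2→5
4→1→6→2→8→7→5
4→1→6→8→7→2→5
4→1→6→8→7→5
4→3→1→6→2→5
... and 15 more.

23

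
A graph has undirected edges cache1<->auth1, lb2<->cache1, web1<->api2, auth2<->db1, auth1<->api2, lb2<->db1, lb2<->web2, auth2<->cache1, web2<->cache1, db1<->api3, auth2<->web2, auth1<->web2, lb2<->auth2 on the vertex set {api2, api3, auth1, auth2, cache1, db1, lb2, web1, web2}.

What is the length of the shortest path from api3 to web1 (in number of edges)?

6

Distance 0: api3.
Distance 1: db1.
Distance 2: auth2, lb2.
Distance 3: cache1, web2.
Distance 4: auth1.
Distance 5: api2.
Distance 6: web1 — contains web1.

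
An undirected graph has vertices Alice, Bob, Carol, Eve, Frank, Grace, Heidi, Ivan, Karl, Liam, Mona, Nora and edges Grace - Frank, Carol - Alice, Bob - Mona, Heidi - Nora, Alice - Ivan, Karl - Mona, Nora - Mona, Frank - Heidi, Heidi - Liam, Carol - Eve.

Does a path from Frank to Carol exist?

Explore from Frank.
Distance 1: reach Grace, Heidi.
Distance 2: reach Liam, Nora.
Distance 3: reach Mona.
Distance 4: reach Bob, Karl.
The search is exhausted without reaching Carol; it lies in a different component.

No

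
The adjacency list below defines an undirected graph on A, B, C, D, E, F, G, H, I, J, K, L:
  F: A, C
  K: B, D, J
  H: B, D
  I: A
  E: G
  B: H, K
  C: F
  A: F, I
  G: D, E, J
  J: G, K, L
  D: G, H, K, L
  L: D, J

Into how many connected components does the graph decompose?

From A: component {A, C, F, I}.
From B: component {B, D, E, G, H, J, K, L}.
That's 2 components.

2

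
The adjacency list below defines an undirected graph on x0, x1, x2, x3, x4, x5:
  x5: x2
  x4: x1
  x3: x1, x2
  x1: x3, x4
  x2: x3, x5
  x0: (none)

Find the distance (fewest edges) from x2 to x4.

Distance 0: x2.
Distance 1: x3, x5.
Distance 2: x1.
Distance 3: x4 — contains x4.

3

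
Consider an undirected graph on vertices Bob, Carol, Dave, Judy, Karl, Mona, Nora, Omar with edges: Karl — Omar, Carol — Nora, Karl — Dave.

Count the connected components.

5

From Bob: component {Bob}.
From Carol: component {Carol, Nora}.
From Dave: component {Dave, Karl, Omar}.
From Judy: component {Judy}.
From Mona: component {Mona}.
That's 5 components.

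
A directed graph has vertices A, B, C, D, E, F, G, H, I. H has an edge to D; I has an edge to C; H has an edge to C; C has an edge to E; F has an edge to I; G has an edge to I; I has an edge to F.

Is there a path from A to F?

A has no outgoing edges, so nothing is reachable from it.

No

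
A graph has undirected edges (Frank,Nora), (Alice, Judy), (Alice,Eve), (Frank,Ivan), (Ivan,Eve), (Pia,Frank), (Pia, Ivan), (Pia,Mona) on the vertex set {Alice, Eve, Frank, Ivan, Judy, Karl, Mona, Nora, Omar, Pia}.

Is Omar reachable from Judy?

No

Explore from Judy.
Distance 1: reach Alice.
Distance 2: reach Eve.
Distance 3: reach Ivan.
Distance 4: reach Frank, Pia.
Distance 5: reach Mona, Nora.
The search is exhausted without reaching Omar; it lies in a different component.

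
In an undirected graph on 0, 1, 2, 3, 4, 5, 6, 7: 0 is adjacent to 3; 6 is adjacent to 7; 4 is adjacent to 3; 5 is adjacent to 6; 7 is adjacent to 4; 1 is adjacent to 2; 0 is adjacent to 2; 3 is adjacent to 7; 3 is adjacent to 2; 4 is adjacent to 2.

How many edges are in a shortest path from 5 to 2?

4

Distance 0: 5.
Distance 1: 6.
Distance 2: 7.
Distance 3: 3, 4.
Distance 4: 0, 2 — contains 2.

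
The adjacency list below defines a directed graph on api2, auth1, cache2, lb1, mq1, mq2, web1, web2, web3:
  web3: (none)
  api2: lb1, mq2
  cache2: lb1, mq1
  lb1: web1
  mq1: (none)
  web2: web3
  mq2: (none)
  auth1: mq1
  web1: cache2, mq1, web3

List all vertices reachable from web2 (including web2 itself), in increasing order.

web2, web3

Start at web2.
Its neighbours: web3.
Nothing further is reachable.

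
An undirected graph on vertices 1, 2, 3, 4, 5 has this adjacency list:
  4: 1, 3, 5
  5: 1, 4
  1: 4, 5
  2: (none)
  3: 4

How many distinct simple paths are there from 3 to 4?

1

3–4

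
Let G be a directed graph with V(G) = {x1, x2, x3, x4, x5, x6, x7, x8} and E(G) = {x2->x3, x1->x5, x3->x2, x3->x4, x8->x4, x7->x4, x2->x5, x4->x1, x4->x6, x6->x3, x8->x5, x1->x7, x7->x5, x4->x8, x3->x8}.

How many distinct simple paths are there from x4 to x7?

x4→x1→x7

1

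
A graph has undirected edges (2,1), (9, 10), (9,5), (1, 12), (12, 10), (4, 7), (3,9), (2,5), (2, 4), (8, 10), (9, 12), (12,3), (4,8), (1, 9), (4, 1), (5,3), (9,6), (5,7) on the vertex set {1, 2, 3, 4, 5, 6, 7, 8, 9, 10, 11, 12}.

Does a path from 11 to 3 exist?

No

11 has no edges, so nothing is reachable from it.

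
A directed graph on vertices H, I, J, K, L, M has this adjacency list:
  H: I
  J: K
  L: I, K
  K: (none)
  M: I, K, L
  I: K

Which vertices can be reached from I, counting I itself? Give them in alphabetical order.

Start at I.
Its neighbours: K.
Nothing further is reachable.

I, K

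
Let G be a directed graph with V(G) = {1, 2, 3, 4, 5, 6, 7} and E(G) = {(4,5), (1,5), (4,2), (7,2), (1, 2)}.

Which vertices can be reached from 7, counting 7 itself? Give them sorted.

2, 7

Start at 7.
Its neighbours: 2.
Nothing further is reachable.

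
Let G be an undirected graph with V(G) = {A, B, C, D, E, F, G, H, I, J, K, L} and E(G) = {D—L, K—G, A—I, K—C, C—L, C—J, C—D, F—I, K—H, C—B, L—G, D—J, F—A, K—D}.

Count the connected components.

3

From A: component {A, F, I}.
From B: component {B, C, D, G, H, J, K, L}.
From E: component {E}.
That's 3 components.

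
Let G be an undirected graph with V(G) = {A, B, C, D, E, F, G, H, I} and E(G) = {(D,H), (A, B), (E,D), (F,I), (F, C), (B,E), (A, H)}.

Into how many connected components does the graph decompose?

From A: component {A, B, D, E, H}.
From C: component {C, F, I}.
From G: component {G}.
That's 3 components.

3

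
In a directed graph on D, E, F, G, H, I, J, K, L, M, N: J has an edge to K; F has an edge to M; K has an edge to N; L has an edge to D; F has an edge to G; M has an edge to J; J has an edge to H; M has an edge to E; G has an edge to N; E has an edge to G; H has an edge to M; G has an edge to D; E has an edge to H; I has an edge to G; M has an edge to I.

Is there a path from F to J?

Explore from F.
Distance 1: reach G, M.
Distance 2: reach D, E, I, J, N.
Found J.

Yes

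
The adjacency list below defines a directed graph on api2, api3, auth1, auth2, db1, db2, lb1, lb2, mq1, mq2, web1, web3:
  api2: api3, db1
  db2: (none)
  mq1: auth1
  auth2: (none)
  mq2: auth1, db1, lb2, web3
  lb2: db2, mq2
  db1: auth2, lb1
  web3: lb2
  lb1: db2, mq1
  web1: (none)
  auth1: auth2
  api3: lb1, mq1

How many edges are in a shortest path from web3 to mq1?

5

Distance 0: web3.
Distance 1: lb2.
Distance 2: db2, mq2.
Distance 3: auth1, db1.
Distance 4: auth2, lb1.
Distance 5: mq1 — contains mq1.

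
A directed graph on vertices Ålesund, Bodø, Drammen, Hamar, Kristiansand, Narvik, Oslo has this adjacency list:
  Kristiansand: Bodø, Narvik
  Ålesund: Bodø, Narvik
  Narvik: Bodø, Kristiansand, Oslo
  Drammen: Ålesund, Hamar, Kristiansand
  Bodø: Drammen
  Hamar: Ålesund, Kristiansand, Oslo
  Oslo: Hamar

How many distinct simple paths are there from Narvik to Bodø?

Narvik→Bodø
Narvik→Kristiansand→Bodø
Narvik→Oslo→Hamar→Ålesund→Bodø
Narvik→Oslo→Hamar→Kristiansand→Bodø

4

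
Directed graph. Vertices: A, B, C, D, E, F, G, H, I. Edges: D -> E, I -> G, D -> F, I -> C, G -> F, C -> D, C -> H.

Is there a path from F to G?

No

F has no outgoing edges, so nothing is reachable from it.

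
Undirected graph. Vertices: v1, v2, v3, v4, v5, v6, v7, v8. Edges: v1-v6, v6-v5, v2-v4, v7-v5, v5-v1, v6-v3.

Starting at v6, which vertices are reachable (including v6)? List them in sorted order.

Start at v6.
Its neighbours: v1, v3, v5.
Then their neighbours: v7.
Nothing further is reachable.

v1, v3, v5, v6, v7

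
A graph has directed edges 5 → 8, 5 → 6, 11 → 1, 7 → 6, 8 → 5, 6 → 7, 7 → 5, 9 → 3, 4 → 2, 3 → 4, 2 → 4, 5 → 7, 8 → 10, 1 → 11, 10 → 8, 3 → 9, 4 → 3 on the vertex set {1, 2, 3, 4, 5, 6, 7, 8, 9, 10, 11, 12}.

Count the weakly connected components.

From 1: component {1, 11}.
From 2: component {2, 3, 4, 9}.
From 5: component {5, 6, 7, 8, 10}.
From 12: component {12}.
That's 4 components.

4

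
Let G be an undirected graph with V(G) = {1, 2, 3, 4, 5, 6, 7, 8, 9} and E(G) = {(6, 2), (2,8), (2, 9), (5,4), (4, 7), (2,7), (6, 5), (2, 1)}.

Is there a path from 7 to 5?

Explore from 7.
Distance 1: reach 2, 4.
Distance 2: reach 1, 5, 6, 8, 9.
Found 5.

Yes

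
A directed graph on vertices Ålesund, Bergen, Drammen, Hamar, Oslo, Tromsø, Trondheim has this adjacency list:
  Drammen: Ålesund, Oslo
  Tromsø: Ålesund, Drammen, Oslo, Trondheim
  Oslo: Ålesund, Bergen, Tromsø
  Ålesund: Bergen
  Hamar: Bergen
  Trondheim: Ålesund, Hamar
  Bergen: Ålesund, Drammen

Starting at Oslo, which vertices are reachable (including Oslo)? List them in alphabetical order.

Start at Oslo.
Its neighbours: Ålesund, Bergen, Tromsø.
Then their neighbours: Drammen, Trondheim.
Then next layer: Hamar.
Every vertex is now reached.

Ålesund, Bergen, Drammen, Hamar, Oslo, Tromsø, Trondheim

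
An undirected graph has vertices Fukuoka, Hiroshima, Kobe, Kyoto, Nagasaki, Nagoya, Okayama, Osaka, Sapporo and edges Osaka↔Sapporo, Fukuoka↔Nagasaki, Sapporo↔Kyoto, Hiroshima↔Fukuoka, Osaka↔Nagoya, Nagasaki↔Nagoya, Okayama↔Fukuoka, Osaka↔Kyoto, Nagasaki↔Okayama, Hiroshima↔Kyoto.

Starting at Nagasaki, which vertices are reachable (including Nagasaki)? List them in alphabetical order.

Fukuoka, Hiroshima, Kyoto, Nagasaki, Nagoya, Okayama, Osaka, Sapporo

Start at Nagasaki.
Its neighbours: Fukuoka, Nagoya, Okayama.
Then their neighbours: Hiroshima, Osaka.
Then next layer: Kyoto, Sapporo.
Nothing further is reachable.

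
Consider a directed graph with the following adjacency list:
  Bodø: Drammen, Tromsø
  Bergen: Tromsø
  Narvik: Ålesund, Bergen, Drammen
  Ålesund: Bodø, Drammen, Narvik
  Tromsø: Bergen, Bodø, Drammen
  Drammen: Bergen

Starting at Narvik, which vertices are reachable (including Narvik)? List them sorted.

Ålesund, Bergen, Bodø, Drammen, Narvik, Tromsø

Start at Narvik.
Its neighbours: Ålesund, Bergen, Drammen.
Then their neighbours: Bodø, Tromsø.
Every vertex is now reached.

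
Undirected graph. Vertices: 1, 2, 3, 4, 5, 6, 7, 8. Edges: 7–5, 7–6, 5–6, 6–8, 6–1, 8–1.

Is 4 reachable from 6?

Explore from 6.
Distance 1: reach 1, 5, 7, 8.
The search is exhausted without reaching 4; it lies in a different component.

No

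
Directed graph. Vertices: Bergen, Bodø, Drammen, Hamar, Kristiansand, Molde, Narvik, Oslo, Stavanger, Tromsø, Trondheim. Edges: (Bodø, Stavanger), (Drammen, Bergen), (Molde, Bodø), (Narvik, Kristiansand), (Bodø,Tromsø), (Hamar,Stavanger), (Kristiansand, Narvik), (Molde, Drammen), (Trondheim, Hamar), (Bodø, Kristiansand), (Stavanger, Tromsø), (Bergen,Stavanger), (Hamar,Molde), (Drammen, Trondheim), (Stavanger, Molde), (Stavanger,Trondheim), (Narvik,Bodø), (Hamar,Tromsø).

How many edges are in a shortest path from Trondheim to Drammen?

3

Distance 0: Trondheim.
Distance 1: Hamar.
Distance 2: Molde, Stavanger, Tromsø.
Distance 3: Bodø, Drammen — contains Drammen.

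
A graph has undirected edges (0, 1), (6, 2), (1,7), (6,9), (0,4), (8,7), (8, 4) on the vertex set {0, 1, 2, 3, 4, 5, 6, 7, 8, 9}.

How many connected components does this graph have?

From 0: component {0, 1, 4, 7, 8}.
From 2: component {2, 6, 9}.
From 3: component {3}.
From 5: component {5}.
That's 4 components.

4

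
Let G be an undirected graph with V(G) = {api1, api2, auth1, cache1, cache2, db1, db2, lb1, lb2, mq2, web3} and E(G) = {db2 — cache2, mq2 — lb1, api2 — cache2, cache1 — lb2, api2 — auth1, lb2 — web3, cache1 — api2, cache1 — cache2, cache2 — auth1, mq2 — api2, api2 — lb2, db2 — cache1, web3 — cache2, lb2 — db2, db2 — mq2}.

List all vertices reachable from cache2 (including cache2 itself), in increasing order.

api2, auth1, cache1, cache2, db2, lb1, lb2, mq2, web3

Start at cache2.
Its neighbours: api2, auth1, cache1, db2, web3.
Then their neighbours: lb2, mq2.
Then next layer: lb1.
Nothing further is reachable.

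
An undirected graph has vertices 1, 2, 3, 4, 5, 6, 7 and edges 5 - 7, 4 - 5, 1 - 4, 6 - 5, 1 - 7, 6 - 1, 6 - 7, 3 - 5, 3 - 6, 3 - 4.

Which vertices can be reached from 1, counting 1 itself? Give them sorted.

Start at 1.
Its neighbours: 4, 6, 7.
Then their neighbours: 3, 5.
Nothing further is reachable.

1, 3, 4, 5, 6, 7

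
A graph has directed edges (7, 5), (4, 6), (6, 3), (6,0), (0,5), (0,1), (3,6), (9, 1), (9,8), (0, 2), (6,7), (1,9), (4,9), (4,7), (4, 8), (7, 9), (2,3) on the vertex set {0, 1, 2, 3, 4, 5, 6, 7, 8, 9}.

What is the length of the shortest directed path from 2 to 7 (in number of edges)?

3

Distance 0: 2.
Distance 1: 3.
Distance 2: 6.
Distance 3: 0, 7 — contains 7.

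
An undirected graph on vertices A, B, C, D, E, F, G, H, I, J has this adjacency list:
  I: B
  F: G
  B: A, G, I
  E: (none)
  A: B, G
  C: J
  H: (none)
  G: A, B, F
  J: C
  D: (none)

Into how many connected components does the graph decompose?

5

From A: component {A, B, F, G, I}.
From C: component {C, J}.
From D: component {D}.
From E: component {E}.
From H: component {H}.
That's 5 components.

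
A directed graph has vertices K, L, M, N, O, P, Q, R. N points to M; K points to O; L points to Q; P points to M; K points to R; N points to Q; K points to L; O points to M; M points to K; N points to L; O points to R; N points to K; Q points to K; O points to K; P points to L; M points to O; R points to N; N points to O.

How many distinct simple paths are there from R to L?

R→N→K→L
R→N→L
R→N→M→K→L
R→N→M→O→K→L
R→N→O→K→L
R→N→O→M→K→L
R→N→Q→K→L

7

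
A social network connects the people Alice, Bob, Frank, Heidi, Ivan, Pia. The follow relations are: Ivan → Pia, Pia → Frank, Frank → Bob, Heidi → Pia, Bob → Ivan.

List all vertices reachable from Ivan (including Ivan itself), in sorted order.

Start at Ivan.
Its neighbours: Pia.
Then their neighbours: Frank.
Then next layer: Bob.
Nothing further is reachable.

Bob, Frank, Ivan, Pia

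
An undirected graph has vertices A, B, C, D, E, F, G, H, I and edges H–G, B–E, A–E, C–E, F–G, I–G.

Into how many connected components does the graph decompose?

3

From A: component {A, B, C, E}.
From D: component {D}.
From F: component {F, G, H, I}.
That's 3 components.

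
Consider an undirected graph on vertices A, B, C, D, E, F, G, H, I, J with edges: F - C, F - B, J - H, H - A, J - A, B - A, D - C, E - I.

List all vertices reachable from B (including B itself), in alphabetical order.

Start at B.
Its neighbours: A, F.
Then their neighbours: C, H, J.
Then next layer: D.
Nothing further is reachable.

A, B, C, D, F, H, J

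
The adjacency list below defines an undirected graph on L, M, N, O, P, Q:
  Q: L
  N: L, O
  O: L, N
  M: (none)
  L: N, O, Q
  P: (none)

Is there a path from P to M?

No

P has no edges, so nothing is reachable from it.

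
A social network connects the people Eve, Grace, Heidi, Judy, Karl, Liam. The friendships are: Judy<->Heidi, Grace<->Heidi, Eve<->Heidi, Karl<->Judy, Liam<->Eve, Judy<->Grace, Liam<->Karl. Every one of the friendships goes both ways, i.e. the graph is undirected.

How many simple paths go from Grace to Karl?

4

Grace–Heidi–Eve–Liam–Karl
Grace–Heidi–Judy–Karl
Grace–Judy–Heidi–Eve–Liam–Karl
Grace–Judy–Karl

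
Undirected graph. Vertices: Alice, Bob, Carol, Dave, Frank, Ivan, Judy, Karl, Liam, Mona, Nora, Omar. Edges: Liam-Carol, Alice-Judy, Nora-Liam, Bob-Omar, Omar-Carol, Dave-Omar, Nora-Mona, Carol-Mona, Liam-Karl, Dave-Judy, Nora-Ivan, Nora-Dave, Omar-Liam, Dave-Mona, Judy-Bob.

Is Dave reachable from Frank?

No

Frank has no edges, so nothing is reachable from it.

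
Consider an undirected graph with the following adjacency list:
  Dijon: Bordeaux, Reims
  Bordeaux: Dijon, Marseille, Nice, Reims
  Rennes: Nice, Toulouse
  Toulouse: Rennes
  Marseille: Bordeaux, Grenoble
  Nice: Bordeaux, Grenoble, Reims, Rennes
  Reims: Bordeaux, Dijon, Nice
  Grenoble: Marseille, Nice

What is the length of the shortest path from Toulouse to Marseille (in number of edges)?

Distance 0: Toulouse.
Distance 1: Rennes.
Distance 2: Nice.
Distance 3: Bordeaux, Grenoble, Reims.
Distance 4: Dijon, Marseille — contains Marseille.

4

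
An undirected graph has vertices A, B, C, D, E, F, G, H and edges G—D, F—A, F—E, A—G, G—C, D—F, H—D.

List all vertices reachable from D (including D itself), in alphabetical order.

Start at D.
Its neighbours: F, G, H.
Then their neighbours: A, C, E.
Nothing further is reachable.

A, C, D, E, F, G, H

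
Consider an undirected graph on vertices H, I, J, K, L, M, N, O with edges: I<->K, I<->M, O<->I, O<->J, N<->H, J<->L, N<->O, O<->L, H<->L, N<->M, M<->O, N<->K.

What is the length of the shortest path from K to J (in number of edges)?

Distance 0: K.
Distance 1: I, N.
Distance 2: H, M, O.
Distance 3: J, L — contains J.

3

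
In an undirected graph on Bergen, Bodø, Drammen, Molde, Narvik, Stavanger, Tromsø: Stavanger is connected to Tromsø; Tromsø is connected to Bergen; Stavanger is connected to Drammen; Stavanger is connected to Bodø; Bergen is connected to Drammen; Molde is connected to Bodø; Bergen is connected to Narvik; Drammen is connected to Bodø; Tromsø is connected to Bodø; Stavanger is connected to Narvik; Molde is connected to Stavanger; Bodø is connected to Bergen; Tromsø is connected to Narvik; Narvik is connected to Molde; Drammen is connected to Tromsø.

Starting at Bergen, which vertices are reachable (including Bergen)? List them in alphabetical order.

Start at Bergen.
Its neighbours: Bodø, Drammen, Narvik, Tromsø.
Then their neighbours: Molde, Stavanger.
Every vertex is now reached.

Bergen, Bodø, Drammen, Molde, Narvik, Stavanger, Tromsø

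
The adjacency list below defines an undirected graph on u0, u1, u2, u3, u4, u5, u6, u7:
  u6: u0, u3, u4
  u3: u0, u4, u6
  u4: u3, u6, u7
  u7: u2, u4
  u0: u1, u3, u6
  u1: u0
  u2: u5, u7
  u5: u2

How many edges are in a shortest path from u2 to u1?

5

Distance 0: u2.
Distance 1: u5, u7.
Distance 2: u4.
Distance 3: u3, u6.
Distance 4: u0.
Distance 5: u1 — contains u1.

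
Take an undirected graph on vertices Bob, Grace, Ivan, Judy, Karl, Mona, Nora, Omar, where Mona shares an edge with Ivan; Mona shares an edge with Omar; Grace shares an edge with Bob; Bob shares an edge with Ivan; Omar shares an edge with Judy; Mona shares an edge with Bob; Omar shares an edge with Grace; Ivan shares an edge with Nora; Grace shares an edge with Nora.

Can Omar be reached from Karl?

No

Karl has no edges, so nothing is reachable from it.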